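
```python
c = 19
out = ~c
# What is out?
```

Trace:
`c = 19` → c = 19
`out = ~c` → out = -20
So out = -20

Answer: -20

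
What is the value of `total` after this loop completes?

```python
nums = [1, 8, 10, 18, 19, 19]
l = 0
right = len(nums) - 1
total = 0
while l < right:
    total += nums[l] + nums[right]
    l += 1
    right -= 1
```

Sum of pairs from ends
`total` takes the values: 0 → 20 → 47 → 75

Answer: 75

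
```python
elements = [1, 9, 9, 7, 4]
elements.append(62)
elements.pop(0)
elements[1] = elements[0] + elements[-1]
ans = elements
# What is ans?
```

Trace:
`elements = [1, 9, 9, 7, 4]` → elements = [1, 9, 9, 7, 4]
`elements.append(62)` → elements = [1, 9, 9, 7, 4, 62]
`elements.pop(0)` → elements = [9, 9, 7, 4, 62]
`elements[1] = elements[0] + elements[-1]` → elements = [9, 71, 7, 4, 62]
`ans = elements` → ans = [9, 71, 7, 4, 62]
So ans = [9, 71, 7, 4, 62]

Answer: [9, 71, 7, 4, 62]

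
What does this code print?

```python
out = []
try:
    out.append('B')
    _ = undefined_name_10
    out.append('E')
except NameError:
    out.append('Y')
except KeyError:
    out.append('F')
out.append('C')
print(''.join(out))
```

Execution trace: 'B' (try body) → 'Y' (except NameError) → 'C' (after the try/except). Output: BYC

Answer: BYC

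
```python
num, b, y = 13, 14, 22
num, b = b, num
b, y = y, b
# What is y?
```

Trace:
`num, b, y = 13, 14, 22` → num = 13; b = 14; y = 22
`num, b = b, num` → num = 14; b = 13
`b, y = y, b` → b = 22; y = 13
So y = 13

Answer: 13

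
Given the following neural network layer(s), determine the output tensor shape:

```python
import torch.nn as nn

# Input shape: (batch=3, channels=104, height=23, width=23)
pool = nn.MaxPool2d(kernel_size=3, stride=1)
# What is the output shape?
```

Input: (3, 104, 23, 23) -> Output: (3, 104, 21, 21)

Answer: (3, 104, 21, 21)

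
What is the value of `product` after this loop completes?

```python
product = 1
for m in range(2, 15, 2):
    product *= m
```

Product of even numbers 2 to 14
`product` takes the values: 1 → 2 → 8 → 48 → 384 → 3840 → 46080 → 645120

Answer: 645120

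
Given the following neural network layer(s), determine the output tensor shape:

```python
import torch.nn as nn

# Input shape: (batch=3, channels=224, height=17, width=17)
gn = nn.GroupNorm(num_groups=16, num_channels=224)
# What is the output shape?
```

Input: (3, 224, 17, 17) -> Output: (3, 224, 17, 17)

Answer: (3, 224, 17, 17)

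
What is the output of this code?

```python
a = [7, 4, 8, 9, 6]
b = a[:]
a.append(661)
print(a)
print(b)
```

Key concept: slice [:] creates copy.
Step by step:
`a = [7, 4, 8, 9, 6]` → a = [7, 4, 8, 9, 6]
`b = a[:]` → b = [7, 4, 8, 9, 6]
`a.append(661)` → a = [7, 4, 8, 9, 6, 661]
`print(a)` → prints [7, 4, 8, 9, 6, 661]
`print(b)` → prints [7, 4, 8, 9, 6]

Answer:
[7, 4, 8, 9, 6, 661]
[7, 4, 8, 9, 6]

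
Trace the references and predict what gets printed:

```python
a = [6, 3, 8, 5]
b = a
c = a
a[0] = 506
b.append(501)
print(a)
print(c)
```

Key concept: multiple aliases.
Step by step:
`a = [6, 3, 8, 5]` → a = [6, 3, 8, 5]
`b = a` → b = [6, 3, 8, 5] (same object as a)
`c = a` → c = [6, 3, 8, 5] (same object as a, b)
`a[0] = 506` → a = [506, 3, 8, 5] (same object as b, c); b = [506, 3, 8, 5] (same object as a, c); c = [506, 3, 8, 5] (same object as a, b)
`b.append(501)` → a = [506, 3, 8, 5, 501] (same object as b, c); b = [506, 3, 8, 5, 501] (same object as a, c); c = [506, 3, 8, 5, 501] (same object as a, b)
`print(a)` → prints [506, 3, 8, 5, 501]
`print(c)` → prints [506, 3, 8, 5, 501]

Answer:
[506, 3, 8, 5, 501]
[506, 3, 8, 5, 501]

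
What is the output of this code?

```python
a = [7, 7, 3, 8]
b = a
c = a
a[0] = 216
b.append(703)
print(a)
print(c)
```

Key concept: multiple aliases.
Step by step:
`a = [7, 7, 3, 8]` → a = [7, 7, 3, 8]
`b = a` → b = [7, 7, 3, 8] (same object as a)
`c = a` → c = [7, 7, 3, 8] (same object as a, b)
`a[0] = 216` → a = [216, 7, 3, 8] (same object as b, c); b = [216, 7, 3, 8] (same object as a, c); c = [216, 7, 3, 8] (same object as a, b)
`b.append(703)` → a = [216, 7, 3, 8, 703] (same object as b, c); b = [216, 7, 3, 8, 703] (same object as a, c); c = [216, 7, 3, 8, 703] (same object as a, b)
`print(a)` → prints [216, 7, 3, 8, 703]
`print(c)` → prints [216, 7, 3, 8, 703]

Answer:
[216, 7, 3, 8, 703]
[216, 7, 3, 8, 703]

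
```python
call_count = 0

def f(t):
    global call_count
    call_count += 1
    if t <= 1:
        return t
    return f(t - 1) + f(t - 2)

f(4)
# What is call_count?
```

Calls(t) = 1 + Calls(t-1) + Calls(t-2); Calls(0)=Calls(1)=1. For t=4 this gives 9.

Answer: 9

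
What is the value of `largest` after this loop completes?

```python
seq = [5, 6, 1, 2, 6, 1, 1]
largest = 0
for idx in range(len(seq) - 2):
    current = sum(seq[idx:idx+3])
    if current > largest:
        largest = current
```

Max sum of 3-element window in [5, 6, 1, 2, 6, 1, 1]
`largest` takes the values: 0 → 12

Answer: 12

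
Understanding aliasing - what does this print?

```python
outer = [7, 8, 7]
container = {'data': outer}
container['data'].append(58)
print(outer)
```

Key concept: dict holds reference to list.
Step by step:
`outer = [7, 8, 7]` → outer = [7, 8, 7]
`container = {'data': outer}` → container = {'data': [7, 8, 7]}
`container['data'].append(58)` → outer = [7, 8, 7, 58]; container = {'data': [7, 8, 7, 58]}
`print(outer)` → prints [7, 8, 7, 58]

Answer: [7, 8, 7, 58]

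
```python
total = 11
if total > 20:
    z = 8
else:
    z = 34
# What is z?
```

Trace:
`total = 11` → total = 11
`if total > 20: ...` → total > 20 is False, take else branch → z = 34
So z = 34

Answer: 34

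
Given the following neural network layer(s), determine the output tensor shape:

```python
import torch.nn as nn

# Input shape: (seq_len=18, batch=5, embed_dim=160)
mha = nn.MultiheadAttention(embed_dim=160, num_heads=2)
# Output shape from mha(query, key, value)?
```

Input: (18, 5, 160) -> Output: (18, 5, 160)

Answer: (18, 5, 160)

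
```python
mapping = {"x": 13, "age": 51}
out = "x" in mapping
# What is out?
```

Trace:
`mapping = {"x": 13, "age": 51}` → mapping = {'x': 13, 'age': 51}
`out = "x" in mapping` → out = True
So out = True

Answer: True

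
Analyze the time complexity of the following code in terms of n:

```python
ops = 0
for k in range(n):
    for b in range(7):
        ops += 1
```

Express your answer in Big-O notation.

Each loop level contributes: n × 1. Multiplying the contributions gives O(n).

Answer: O(n)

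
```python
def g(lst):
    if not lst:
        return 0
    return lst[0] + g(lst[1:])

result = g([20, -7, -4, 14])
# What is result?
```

20 + (-7) + (-4) + 14 + 0 = 23

Answer: 23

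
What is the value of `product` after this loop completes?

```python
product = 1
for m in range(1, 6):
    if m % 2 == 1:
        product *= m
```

Product of odd numbers 1 to 5
`product` takes the values: 1 → 3 → 15

Answer: 15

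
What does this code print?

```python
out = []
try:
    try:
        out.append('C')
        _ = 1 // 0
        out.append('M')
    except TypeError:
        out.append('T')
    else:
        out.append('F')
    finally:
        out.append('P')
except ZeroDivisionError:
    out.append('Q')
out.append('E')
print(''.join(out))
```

Execution trace: 'C' (try body) → 'P' (finally) → 'Q' (outer except ZeroDivisionError) → 'E' (after the try/except). Output: CPQE

Answer: CPQE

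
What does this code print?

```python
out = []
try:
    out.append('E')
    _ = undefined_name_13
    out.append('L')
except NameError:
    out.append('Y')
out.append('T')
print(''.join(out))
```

Execution trace: 'E' (try body) → 'Y' (except NameError) → 'T' (after the try/except). Output: EYT

Answer: EYT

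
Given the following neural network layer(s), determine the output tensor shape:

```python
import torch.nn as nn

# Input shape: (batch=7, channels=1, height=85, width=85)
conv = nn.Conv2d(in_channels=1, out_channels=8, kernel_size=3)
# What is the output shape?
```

Input: (7, 1, 85, 85) -> Output: (7, 8, 83, 83)

Answer: (7, 8, 83, 83)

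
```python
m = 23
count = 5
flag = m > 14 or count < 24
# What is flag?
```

Trace:
`m = 23` → m = 23
`count = 5` → count = 5
`flag = m > 14 or count < 24` → flag = True
So flag = True

Answer: True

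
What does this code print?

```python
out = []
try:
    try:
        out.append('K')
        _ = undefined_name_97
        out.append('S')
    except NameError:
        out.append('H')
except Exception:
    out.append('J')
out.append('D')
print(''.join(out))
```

Execution trace: 'K' (inner try body) → 'H' (inner except NameError) → 'D' (after the try/except). Output: KHD

Answer: KHD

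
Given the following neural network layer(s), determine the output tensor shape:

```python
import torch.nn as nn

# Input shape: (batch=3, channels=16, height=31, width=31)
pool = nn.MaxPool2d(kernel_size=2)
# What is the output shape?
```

Input: (3, 16, 31, 31) -> Output: (3, 16, 15, 15)

Answer: (3, 16, 15, 15)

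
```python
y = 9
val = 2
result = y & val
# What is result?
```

Trace:
`y = 9` → y = 9
`val = 2` → val = 2
`result = y & val` → result = 0
So result = 0

Answer: 0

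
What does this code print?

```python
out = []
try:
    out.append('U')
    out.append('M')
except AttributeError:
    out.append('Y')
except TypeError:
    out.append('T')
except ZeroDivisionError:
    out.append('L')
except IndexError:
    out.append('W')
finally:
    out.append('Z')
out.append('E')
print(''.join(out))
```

Execution trace: 'U' (try body) → 'M' (try body, no exception) → 'Z' (finally) → 'E' (after the try/except). Output: UMZE

Answer: UMZE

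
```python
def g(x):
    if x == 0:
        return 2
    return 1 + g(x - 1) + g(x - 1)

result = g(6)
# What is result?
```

g(x) = 1 + 2·g(x-1), g(0)=2. Closed form: (2+1)·2^6 - 1 = 191.

Answer: 191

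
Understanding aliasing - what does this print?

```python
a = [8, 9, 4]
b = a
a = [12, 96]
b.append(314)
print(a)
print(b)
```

Key concept: rebinding vs mutation: a is rebound to a new list, b still points at the original.
Step by step:
`a = [8, 9, 4]` → a = [8, 9, 4]
`b = a` → b = [8, 9, 4] (same object as a)
`a = [12, 96]` → a = [12, 96]
`b.append(314)` → b = [8, 9, 4, 314]
`print(a)` → prints [12, 96]
`print(b)` → prints [8, 9, 4, 314]

Answer:
[12, 96]
[8, 9, 4, 314]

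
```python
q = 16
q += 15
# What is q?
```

Trace:
`q = 16` → q = 16
`q += 15` → q = 31
So q = 31

Answer: 31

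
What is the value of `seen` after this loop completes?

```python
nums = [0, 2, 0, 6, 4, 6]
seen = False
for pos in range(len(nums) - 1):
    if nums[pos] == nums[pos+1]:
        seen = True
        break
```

Check consecutive duplicates in [0, 2, 0, 6, 4, 6]
`seen` takes the values: False

Answer: False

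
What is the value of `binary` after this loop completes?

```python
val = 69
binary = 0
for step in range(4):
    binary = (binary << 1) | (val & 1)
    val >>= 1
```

Reverse lowest 4 bits of 69
`binary` takes the values: 0 → 1 → 2 → 5 → 10

Answer: 10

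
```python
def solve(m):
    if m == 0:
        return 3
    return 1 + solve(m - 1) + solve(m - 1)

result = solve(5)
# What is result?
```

solve(m) = 1 + 2·solve(m-1), solve(0)=3. Closed form: (3+1)·2^5 - 1 = 127.

Answer: 127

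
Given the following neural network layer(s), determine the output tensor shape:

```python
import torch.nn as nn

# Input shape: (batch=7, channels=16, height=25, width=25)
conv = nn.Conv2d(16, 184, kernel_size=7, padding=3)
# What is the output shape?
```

Input: (7, 16, 25, 25) -> Output: (7, 184, 25, 25)

Answer: (7, 184, 25, 25)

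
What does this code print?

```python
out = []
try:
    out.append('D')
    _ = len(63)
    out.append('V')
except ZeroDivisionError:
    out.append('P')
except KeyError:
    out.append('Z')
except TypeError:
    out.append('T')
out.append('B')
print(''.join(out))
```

Execution trace: 'D' (try body) → 'T' (except TypeError) → 'B' (after the try/except). Output: DTB

Answer: DTB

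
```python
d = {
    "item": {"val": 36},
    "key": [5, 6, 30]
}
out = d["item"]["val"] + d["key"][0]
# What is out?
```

Trace:
`d = { ...` → d = {'item': {'val': 36}, 'key': [5, 6, 30]}
`out = d["item"]["val"] + d["key"][0]` → out = 41
So out = 41

Answer: 41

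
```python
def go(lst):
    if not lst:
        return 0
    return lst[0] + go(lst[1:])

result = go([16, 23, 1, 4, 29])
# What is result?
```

16 + 23 + 1 + 4 + 29 + 0 = 73

Answer: 73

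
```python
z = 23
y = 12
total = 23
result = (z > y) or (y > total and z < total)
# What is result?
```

Trace:
`z = 23` → z = 23
`y = 12` → y = 12
`total = 23` → total = 23
`result = (z > y) or (y > total and z < total)` → result = True
So result = True

Answer: True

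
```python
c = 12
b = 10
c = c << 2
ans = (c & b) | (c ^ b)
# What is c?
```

Trace:
`c = 12` → c = 12
`b = 10` → b = 10
`c = c << 2` → c = 48
`ans = (c & b) | (c ^ b)` → ans = 58
So c = 48

Answer: 48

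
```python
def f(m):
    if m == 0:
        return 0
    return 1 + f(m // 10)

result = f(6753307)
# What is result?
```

Count of digits of 6753307: 7

Answer: 7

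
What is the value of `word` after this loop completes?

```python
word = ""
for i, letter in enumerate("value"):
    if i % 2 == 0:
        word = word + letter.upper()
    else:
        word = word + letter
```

Uppercase even positions in 'value'
`word` takes the values: "" → "V" → "Va" → "VaL" → "VaLu" → "VaLuE"

Answer: "VaLuE"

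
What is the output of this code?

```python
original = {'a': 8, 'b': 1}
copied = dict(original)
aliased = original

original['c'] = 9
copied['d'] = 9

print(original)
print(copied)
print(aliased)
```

Key concept: dict() creates copy, assignment creates alias.
Step by step:
`original = {'a': 8, 'b': 1}` → original = {'a': 8, 'b': 1}
`copied = dict(original)` → copied = {'a': 8, 'b': 1}
`aliased = original` → aliased = {'a': 8, 'b': 1} (same object as original)
`original['c'] = 9` → original = {'a': 8, 'b': 1, 'c': 9} (same object as aliased); aliased = {'a': 8, 'b': 1, 'c': 9} (same object as original)
`copied['d'] = 9` → copied = {'a': 8, 'b': 1, 'd': 9}
`print(original)` → prints {'a': 8, 'b': 1, 'c': 9}
`print(copied)` → prints {'a': 8, 'b': 1, 'd': 9}
`print(aliased)` → prints {'a': 8, 'b': 1, 'c': 9}

Answer:
{'a': 8, 'b': 1, 'c': 9}
{'a': 8, 'b': 1, 'd': 9}
{'a': 8, 'b': 1, 'c': 9}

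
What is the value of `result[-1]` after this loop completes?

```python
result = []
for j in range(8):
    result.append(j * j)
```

Last element of squares 0 to 7
`result` takes the values: [] → [0] → [0, 1] → [0, 1, 4] → [0, 1, 4, 9] → [0, 1, 4, 9, 16] → [0, 1, 4, 9, 16, 25] → [0, 1, 4, 9, 16, 25, 36] → [0, 1, 4, 9, 16, 25, 36, 49]
So `result[-1]` = 49

Answer: 49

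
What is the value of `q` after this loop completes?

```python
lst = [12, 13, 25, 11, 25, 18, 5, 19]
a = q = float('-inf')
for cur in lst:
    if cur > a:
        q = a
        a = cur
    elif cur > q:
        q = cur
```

Second largest (with repeats) in [12, 13, 25, 11, 25, 18, 5, 19]
`q` takes the values: -inf → 12 → 13 → 25

Answer: 25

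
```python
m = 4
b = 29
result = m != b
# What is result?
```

Trace:
`m = 4` → m = 4
`b = 29` → b = 29
`result = m != b` → result = True
So result = True

Answer: True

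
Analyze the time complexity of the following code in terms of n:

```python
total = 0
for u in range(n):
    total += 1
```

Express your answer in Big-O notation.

Each loop level contributes: n. Multiplying the contributions gives O(n).

Answer: O(n)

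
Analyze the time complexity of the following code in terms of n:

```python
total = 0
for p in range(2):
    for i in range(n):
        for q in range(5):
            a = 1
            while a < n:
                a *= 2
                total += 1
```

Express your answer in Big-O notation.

Each loop level contributes: 1 × n × 1 × log n. Multiplying the contributions gives O(n log n).

Answer: O(n log n)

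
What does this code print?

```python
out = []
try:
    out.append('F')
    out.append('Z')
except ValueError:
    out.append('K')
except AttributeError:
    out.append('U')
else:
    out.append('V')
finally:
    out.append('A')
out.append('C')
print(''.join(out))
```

Execution trace: 'F' (try body) → 'Z' (try body, no exception) → 'V' (else) → 'A' (finally) → 'C' (after the try/except). Output: FZVAC

Answer: FZVAC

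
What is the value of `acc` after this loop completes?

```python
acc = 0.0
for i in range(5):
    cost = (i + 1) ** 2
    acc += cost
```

Sum of squared losses 1² + 2² + ... + 5²
`acc` takes the values: 0.0 → 1.0 → 5.0 → 14.0 → 30.0 → 55.0

Answer: 55.0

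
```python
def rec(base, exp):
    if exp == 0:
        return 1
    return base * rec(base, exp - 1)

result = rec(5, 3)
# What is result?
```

rec(5, 3) = 5 * 5 * 5 = 125

Answer: 125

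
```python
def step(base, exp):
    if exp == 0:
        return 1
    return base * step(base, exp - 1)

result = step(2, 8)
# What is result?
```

step(2, 8) = 2 * 2 * 2 * 2 * 2 * 2 * 2 * 2 = 256

Answer: 256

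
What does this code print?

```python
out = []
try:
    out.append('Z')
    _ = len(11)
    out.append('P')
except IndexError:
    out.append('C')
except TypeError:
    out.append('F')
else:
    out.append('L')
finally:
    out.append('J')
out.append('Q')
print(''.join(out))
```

Execution trace: 'Z' (try body) → 'F' (except TypeError) → 'J' (finally) → 'Q' (after the try/except). Output: ZFJQ

Answer: ZFJQ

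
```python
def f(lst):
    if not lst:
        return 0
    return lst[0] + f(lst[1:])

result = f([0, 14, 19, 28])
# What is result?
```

0 + 14 + 19 + 28 + 0 = 61

Answer: 61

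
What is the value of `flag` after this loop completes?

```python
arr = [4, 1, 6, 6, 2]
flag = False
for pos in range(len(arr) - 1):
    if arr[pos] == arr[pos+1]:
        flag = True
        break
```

Check consecutive duplicates in [4, 1, 6, 6, 2]
`flag` takes the values: False → True

Answer: True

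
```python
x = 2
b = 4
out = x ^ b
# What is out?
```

Trace:
`x = 2` → x = 2
`b = 4` → b = 4
`out = x ^ b` → out = 6
So out = 6

Answer: 6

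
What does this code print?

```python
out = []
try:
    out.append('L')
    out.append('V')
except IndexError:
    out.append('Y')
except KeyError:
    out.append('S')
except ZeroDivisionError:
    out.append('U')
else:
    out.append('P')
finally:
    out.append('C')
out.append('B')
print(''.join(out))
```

Execution trace: 'L' (try body) → 'V' (try body, no exception) → 'P' (else) → 'C' (finally) → 'B' (after the try/except). Output: LVPCB

Answer: LVPCB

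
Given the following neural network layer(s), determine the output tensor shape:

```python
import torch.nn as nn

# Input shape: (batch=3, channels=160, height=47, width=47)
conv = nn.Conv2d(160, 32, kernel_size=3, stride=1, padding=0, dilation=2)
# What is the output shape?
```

Input: (3, 160, 47, 47) -> Output: (3, 32, 43, 43)

Answer: (3, 32, 43, 43)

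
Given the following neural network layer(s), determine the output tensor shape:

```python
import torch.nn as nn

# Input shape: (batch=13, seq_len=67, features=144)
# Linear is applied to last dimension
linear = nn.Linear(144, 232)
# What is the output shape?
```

Input: (13, 67, 144) -> Output: (13, 67, 232)

Answer: (13, 67, 232)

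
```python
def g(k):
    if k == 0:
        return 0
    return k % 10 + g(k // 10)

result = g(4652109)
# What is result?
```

Sum of digits of 4652109: 9 + 0 + 1 + 2 + 5 + 6 + 4 = 27

Answer: 27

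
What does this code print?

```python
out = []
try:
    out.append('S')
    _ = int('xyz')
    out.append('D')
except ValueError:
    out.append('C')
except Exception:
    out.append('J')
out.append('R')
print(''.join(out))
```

Execution trace: 'S' (try body) → 'C' (except ValueError) → 'R' (after the try/except). Output: SCR

Answer: SCR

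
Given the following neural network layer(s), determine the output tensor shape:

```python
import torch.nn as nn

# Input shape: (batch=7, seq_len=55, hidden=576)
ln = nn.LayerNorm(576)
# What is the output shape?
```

Input: (7, 55, 576) -> Output: (7, 55, 576)

Answer: (7, 55, 576)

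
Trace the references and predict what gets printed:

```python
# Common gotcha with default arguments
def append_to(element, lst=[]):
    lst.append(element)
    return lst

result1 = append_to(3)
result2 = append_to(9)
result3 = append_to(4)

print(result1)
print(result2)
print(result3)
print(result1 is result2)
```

Key concept: mutable default argument gotcha.
Step by step:
`result1 = append_to(3)` → result1 = [3]
`result2 = append_to(9)` → result1 = [3, 9] (same object as result2); result2 = [3, 9] (same object as result1)
`result3 = append_to(4)` → result1 = [3, 9, 4] (same object as result2, result3); result2 = [3, 9, 4] (same object as result1, result3); result3 = [3, 9, 4] (same object as result1, result2)
`print(result1)` → prints [3, 9, 4]
`print(result2)` → prints [3, 9, 4]
`print(result3)` → prints [3, 9, 4]
`print(result1 is result2)` → prints True

Answer:
[3, 9, 4]
[3, 9, 4]
[3, 9, 4]
True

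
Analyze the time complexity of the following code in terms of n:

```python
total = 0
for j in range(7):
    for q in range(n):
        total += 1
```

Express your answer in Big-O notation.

Each loop level contributes: 1 × n. Multiplying the contributions gives O(n).

Answer: O(n)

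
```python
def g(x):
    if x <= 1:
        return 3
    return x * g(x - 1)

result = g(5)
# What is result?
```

g(5) = 5 * 4 * 3 * 2 * 3 = 360

Answer: 360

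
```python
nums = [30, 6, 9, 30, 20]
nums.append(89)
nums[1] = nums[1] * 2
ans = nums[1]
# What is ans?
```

Trace:
`nums = [30, 6, 9, 30, 20]` → nums = [30, 6, 9, 30, 20]
`nums.append(89)` → nums = [30, 6, 9, 30, 20, 89]
`nums[1] = nums[1] * 2` → nums = [30, 12, 9, 30, 20, 89]
`ans = nums[1]` → ans = 12
So ans = 12

Answer: 12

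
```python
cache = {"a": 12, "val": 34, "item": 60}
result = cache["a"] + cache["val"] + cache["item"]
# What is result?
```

Trace:
`cache = {"a": 12, "val": 34, "item": 60}` → cache = {'a': 12, 'val': 34, 'item': 60}
`result = cache["a"] + cache["val"] + cache["item"]` → result = 106
So result = 106

Answer: 106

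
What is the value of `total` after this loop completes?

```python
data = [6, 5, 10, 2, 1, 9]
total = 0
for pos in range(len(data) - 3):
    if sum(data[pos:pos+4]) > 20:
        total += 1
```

Count windows with sum > 20
`total` takes the values: 0 → 1 → 2

Answer: 2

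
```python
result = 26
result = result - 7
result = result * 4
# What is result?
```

Trace:
`result = 26` → result = 26
`result = result - 7` → result = 19
`result = result * 4` → result = 76
So result = 76

Answer: 76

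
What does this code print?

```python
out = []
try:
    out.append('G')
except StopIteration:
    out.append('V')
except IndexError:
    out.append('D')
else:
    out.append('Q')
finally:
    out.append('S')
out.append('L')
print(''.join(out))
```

Execution trace: 'G' (try body, no exception) → 'Q' (else) → 'S' (finally) → 'L' (after the try/except). Output: GQSL

Answer: GQSL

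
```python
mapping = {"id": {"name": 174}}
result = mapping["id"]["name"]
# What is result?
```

Trace:
`mapping = {"id": {"name": 174}}` → mapping = {'id': {'name': 174}}
`result = mapping["id"]["name"]` → result = 174
So result = 174

Answer: 174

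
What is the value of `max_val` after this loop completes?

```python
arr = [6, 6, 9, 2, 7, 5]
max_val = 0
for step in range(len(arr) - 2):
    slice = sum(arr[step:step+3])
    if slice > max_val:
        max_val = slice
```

Max sum of 3-element window in [6, 6, 9, 2, 7, 5]
`max_val` takes the values: 0 → 21

Answer: 21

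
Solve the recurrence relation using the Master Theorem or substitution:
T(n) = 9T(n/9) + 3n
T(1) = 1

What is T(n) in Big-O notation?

By Master Theorem: a=9, b=9, f(n)=3n. Since log_9(9) = 1 and f(n) = Θ(n^1), Case 2 applies. T(n) = O(n log n).

Answer: O(n log n)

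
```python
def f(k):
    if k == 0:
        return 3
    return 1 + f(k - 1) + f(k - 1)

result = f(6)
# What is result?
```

f(k) = 1 + 2·f(k-1), f(0)=3. Closed form: (3+1)·2^6 - 1 = 255.

Answer: 255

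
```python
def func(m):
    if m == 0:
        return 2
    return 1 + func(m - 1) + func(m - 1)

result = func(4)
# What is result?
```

func(m) = 1 + 2·func(m-1), func(0)=2. Closed form: (2+1)·2^4 - 1 = 47.

Answer: 47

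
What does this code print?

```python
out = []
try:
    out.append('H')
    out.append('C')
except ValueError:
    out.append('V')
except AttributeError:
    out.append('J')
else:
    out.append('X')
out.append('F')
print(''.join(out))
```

Execution trace: 'H' (try body) → 'C' (try body, no exception) → 'X' (else) → 'F' (after the try/except). Output: HCXF

Answer: HCXF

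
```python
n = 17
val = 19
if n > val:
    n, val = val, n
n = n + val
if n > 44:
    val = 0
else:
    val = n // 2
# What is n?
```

Trace:
`n = 17` → n = 17
`val = 19` → val = 19
`if n > val: ...` → n > val is False → no variable changes
`n = n + val` → n = 36
`if n > 44: ...` → n > 44 is False, take else branch → val = 18
So n = 36

Answer: 36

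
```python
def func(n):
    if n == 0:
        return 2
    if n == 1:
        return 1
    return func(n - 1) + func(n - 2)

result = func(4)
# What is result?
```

Build up from base cases: func(0)=2, func(1)=1, func(2)=3, func(3)=4, func(4)=7

Answer: 7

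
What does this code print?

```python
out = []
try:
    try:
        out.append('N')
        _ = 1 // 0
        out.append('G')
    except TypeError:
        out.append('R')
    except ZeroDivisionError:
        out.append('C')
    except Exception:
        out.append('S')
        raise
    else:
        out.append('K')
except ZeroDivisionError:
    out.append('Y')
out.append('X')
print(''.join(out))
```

Execution trace: 'N' (try body) → 'C' (except ZeroDivisionError) → 'X' (after the try/except). Output: NCX

Answer: NCX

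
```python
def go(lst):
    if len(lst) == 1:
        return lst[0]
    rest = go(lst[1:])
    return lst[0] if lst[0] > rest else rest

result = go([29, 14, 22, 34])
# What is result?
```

Recursive max over [29, 14, 22, 34] = 34

Answer: 34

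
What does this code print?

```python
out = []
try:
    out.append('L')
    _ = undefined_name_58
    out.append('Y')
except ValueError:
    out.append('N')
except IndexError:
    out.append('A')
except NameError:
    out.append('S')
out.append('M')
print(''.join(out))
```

Execution trace: 'L' (try body) → 'S' (except NameError) → 'M' (after the try/except). Output: LSM

Answer: LSM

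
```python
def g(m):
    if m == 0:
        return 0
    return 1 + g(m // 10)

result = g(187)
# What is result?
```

Count of digits of 187: 3

Answer: 3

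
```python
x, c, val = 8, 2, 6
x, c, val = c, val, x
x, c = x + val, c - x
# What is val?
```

Trace:
`x, c, val = 8, 2, 6` → x = 8; c = 2; val = 6
`x, c, val = c, val, x` → x = 2; c = 6; val = 8
`x, c = x + val, c - x` → x = 10; c = 4
So val = 8

Answer: 8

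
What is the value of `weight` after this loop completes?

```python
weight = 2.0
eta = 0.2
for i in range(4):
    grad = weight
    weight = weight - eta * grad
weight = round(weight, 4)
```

Gradient descent: w = 2.0 * (1 - 0.2)^4
`weight` takes the values: 2.0 → 1.6 → 1.28 → 1.024 → 0.8192

Answer: 0.8192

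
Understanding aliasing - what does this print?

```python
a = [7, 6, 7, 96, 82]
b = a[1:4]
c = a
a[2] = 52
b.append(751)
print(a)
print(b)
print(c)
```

Key concept: slice vs alias.
Step by step:
`a = [7, 6, 7, 96, 82]` → a = [7, 6, 7, 96, 82]
`b = a[1:4]` → b = [6, 7, 96]
`c = a` → c = [7, 6, 7, 96, 82] (same object as a)
`a[2] = 52` → a = [7, 6, 52, 96, 82] (same object as c); c = [7, 6, 52, 96, 82] (same object as a)
`b.append(751)` → b = [6, 7, 96, 751]
`print(a)` → prints [7, 6, 52, 96, 82]
`print(b)` → prints [6, 7, 96, 751]
`print(c)` → prints [7, 6, 52, 96, 82]

Answer:
[7, 6, 52, 96, 82]
[6, 7, 96, 751]
[7, 6, 52, 96, 82]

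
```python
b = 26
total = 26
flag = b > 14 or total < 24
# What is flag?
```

Trace:
`b = 26` → b = 26
`total = 26` → total = 26
`flag = b > 14 or total < 24` → flag = True
So flag = True

Answer: True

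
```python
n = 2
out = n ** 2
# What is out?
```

Trace:
`n = 2` → n = 2
`out = n ** 2` → out = 4
So out = 4

Answer: 4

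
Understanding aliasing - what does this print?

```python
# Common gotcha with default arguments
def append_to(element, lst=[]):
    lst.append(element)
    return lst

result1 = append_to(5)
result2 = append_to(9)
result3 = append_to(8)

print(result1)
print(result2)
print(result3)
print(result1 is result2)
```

Key concept: mutable default argument gotcha.
Step by step:
`result1 = append_to(5)` → result1 = [5]
`result2 = append_to(9)` → result1 = [5, 9] (same object as result2); result2 = [5, 9] (same object as result1)
`result3 = append_to(8)` → result1 = [5, 9, 8] (same object as result2, result3); result2 = [5, 9, 8] (same object as result1, result3); result3 = [5, 9, 8] (same object as result1, result2)
`print(result1)` → prints [5, 9, 8]
`print(result2)` → prints [5, 9, 8]
`print(result3)` → prints [5, 9, 8]
`print(result1 is result2)` → prints True

Answer:
[5, 9, 8]
[5, 9, 8]
[5, 9, 8]
True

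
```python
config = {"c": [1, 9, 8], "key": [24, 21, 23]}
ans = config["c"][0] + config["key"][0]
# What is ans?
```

Trace:
`config = {"c": [1, 9, 8], "key": [24, 21, 23]}` → config = {'c': [1, 9, 8], 'key': [24, 21, 23]}
`ans = config["c"][0] + config["key"][0]` → ans = 25
So ans = 25

Answer: 25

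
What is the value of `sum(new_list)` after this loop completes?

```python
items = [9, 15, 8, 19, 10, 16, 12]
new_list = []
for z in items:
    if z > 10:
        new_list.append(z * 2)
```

Sum of doubled values > 10
`new_list` takes the values: [] → [30] → [30, 38] → [30, 38, 32] → [30, 38, 32, 24]
So `sum(new_list)` = 124

Answer: 124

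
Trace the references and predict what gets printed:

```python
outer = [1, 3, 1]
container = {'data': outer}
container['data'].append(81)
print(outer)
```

Key concept: dict holds reference to list.
Step by step:
`outer = [1, 3, 1]` → outer = [1, 3, 1]
`container = {'data': outer}` → container = {'data': [1, 3, 1]}
`container['data'].append(81)` → outer = [1, 3, 1, 81]; container = {'data': [1, 3, 1, 81]}
`print(outer)` → prints [1, 3, 1, 81]

Answer: [1, 3, 1, 81]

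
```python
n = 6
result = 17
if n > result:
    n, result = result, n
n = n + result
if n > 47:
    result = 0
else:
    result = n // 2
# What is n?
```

Trace:
`n = 6` → n = 6
`result = 17` → result = 17
`if n > result: ...` → n > result is False → no variable changes
`n = n + result` → n = 23
`if n > 47: ...` → n > 47 is False, take else branch → result = 11
So n = 23

Answer: 23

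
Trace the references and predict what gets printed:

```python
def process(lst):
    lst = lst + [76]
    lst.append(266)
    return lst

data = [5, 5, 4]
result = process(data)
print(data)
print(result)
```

Key concept: rebinding parameter vs mutation.
Step by step:
`data = [5, 5, 4]` → data = [5, 5, 4]
`result = process(data)` → result = [5, 5, 4, 76, 266]
`print(data)` → prints [5, 5, 4]
`print(result)` → prints [5, 5, 4, 76, 266]

Answer:
[5, 5, 4]
[5, 5, 4, 76, 266]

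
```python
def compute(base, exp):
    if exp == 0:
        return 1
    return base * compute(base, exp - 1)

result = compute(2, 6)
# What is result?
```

compute(2, 6) = 2 * 2 * 2 * 2 * 2 * 2 = 64

Answer: 64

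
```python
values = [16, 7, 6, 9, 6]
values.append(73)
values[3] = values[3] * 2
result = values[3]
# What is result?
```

Trace:
`values = [16, 7, 6, 9, 6]` → values = [16, 7, 6, 9, 6]
`values.append(73)` → values = [16, 7, 6, 9, 6, 73]
`values[3] = values[3] * 2` → values = [16, 7, 6, 18, 6, 73]
`result = values[3]` → result = 18
So result = 18

Answer: 18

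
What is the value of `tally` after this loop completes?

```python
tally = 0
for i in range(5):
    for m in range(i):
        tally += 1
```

Triangle number: 0+1+2+...+4
`tally` takes the values: 0 → 1 → 2 → 3 → 4 → 5 → 6 → 7 → 8 → 9 → 10

Answer: 10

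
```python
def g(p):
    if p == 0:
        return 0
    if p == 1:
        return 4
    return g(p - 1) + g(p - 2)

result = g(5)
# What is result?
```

Build up from base cases: g(0)=0, g(1)=4, g(2)=4, g(3)=8, g(4)=12, g(5)=20

Answer: 20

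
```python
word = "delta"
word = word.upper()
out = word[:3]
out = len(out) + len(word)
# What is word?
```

Trace:
`word = "delta"` → word = 'delta'
`word = word.upper()` → word = 'DELTA'
`out = word[:3]` → out = 'DEL'
`out = len(out) + len(word)` → out = 8
So word = 'DELTA'

Answer: 'DELTA'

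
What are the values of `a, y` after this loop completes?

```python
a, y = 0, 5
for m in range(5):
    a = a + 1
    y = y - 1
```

a goes 0→5, y goes 5→0
`a, y` takes the values: (0, 5) → (1, 5) → (1, 4) → (2, 4) → (2, 3) → (3, 3) → (3, 2) → (4, 2) → (4, 1) → (5, 1) → (5, 0)

Answer: 5, 0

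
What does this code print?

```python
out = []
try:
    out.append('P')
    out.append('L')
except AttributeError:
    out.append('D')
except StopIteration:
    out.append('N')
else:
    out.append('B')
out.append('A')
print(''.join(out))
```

Execution trace: 'P' (try body) → 'L' (try body, no exception) → 'B' (else) → 'A' (after the try/except). Output: PLBA

Answer: PLBA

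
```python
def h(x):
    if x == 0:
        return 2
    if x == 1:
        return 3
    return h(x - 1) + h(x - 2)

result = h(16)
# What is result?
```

Build up from base cases: h(0)=2, h(1)=3, h(2)=5, h(3)=8, h(4)=13, h(5)=21, h(6)=34, ..., h(16)=4181

Answer: 4181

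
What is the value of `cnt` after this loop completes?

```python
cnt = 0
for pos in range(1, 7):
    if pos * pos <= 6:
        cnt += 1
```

Count numbers where pos² ≤ 6
`cnt` takes the values: 0 → 1 → 2

Answer: 2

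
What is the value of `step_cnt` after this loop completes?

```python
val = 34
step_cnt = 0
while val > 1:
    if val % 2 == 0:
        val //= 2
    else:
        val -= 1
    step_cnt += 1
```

Steps to reduce 34 to 1
`step_cnt` takes the values: 0 → 1 → 2 → 3 → 4 → 5 → 6

Answer: 6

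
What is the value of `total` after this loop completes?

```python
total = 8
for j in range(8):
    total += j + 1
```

Start at 8, add 1 to 8 = 44
`total` takes the values: 8 → 9 → 11 → 14 → 18 → 23 → 29 → 36 → 44

Answer: 44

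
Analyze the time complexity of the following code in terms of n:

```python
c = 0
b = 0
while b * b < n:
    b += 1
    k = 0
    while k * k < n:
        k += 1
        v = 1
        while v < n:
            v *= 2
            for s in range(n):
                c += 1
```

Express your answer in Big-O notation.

Each loop level contributes: √n × √n × log n × n. Multiplying the contributions gives O(n^2 log n).

Answer: O(n^2 log n)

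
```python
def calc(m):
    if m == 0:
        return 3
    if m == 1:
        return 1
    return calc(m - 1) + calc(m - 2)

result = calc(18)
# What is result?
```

Build up from base cases: calc(0)=3, calc(1)=1, calc(2)=4, calc(3)=5, calc(4)=9, calc(5)=14, calc(6)=23, ..., calc(18)=7375

Answer: 7375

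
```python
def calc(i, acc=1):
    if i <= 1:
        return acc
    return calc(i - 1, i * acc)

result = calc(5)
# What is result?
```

Accumulator trace (n, acc): (5, 1) -> (4, 5) -> (3, 20) -> (2, 60) -> (1, 120) -> return 120

Answer: 120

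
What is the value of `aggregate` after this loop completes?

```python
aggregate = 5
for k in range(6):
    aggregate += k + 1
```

Start at 5, add 1 to 6 = 26
`aggregate` takes the values: 5 → 6 → 8 → 11 → 15 → 20 → 26

Answer: 26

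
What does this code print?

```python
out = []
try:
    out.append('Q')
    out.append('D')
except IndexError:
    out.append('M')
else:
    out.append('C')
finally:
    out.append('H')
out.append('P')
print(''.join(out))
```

Execution trace: 'Q' (try body) → 'D' (try body, no exception) → 'C' (else) → 'H' (finally) → 'P' (after the try/except). Output: QDCHP

Answer: QDCHP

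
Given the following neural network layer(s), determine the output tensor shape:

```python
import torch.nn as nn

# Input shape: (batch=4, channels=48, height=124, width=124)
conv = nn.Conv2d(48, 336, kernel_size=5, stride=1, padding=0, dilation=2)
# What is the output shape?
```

Input: (4, 48, 124, 124) -> Output: (4, 336, 116, 116)

Answer: (4, 336, 116, 116)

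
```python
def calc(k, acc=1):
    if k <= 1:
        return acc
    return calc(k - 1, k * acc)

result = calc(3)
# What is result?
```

Accumulator trace (n, acc): (3, 1) -> (2, 3) -> (1, 6) -> return 6

Answer: 6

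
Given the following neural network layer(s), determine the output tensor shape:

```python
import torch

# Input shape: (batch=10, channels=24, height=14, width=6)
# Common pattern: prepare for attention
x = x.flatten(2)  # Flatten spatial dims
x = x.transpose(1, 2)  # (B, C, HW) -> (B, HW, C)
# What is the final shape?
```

Input: (10, 24, 14, 6) -> after flatten(2): (10, 24, 84) -> Output: (10, 84, 24)

Answer: (10, 84, 24)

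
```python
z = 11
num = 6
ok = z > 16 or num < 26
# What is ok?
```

Trace:
`z = 11` → z = 11
`num = 6` → num = 6
`ok = z > 16 or num < 26` → ok = True
So ok = True

Answer: True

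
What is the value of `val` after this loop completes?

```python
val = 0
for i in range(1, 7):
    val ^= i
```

XOR of 1 to 6
`val` takes the values: 0 → 1 → 3 → 0 → 4 → 1 → 7

Answer: 7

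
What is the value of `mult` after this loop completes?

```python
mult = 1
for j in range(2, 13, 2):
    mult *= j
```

Product of even numbers 2 to 12
`mult` takes the values: 1 → 2 → 8 → 48 → 384 → 3840 → 46080

Answer: 46080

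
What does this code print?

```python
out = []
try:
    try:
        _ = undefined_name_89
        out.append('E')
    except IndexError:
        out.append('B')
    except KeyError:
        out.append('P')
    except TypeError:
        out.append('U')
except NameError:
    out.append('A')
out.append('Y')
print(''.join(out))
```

Execution trace: 'A' (outer except NameError) → 'Y' (after the try/except). Output: AY

Answer: AY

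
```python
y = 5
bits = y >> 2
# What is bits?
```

Trace:
`y = 5` → y = 5
`bits = y >> 2` → bits = 1
So bits = 1

Answer: 1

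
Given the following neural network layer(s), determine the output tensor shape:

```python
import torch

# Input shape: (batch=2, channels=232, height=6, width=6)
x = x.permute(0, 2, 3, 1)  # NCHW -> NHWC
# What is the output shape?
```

Input: (2, 232, 6, 6) -> Output: (2, 6, 6, 232)

Answer: (2, 6, 6, 232)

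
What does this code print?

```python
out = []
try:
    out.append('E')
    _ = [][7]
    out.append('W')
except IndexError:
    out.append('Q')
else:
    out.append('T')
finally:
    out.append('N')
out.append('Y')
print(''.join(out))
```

Execution trace: 'E' (try body) → 'Q' (except IndexError) → 'N' (finally) → 'Y' (after the try/except). Output: EQNY

Answer: EQNY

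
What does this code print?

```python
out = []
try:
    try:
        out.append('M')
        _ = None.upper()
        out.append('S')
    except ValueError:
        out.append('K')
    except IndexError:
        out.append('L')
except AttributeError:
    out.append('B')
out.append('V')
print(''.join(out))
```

Execution trace: 'M' (inner try body) → 'B' (outer except AttributeError) → 'V' (after the try/except). Output: MBV

Answer: MBV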